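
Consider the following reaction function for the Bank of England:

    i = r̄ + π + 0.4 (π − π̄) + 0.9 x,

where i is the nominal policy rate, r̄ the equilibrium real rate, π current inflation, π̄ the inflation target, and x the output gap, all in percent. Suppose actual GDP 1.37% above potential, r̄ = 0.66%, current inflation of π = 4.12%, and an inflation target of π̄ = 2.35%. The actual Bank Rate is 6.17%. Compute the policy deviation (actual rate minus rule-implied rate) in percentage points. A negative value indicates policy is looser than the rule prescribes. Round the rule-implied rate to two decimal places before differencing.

Output 1.37% above potential → x = 1.37.
i = 0.66 + 4.12 + 0.4 × (4.12 − 2.35) + 0.9 × 1.37
   = 0.66 + 4.12 + 0.708 + 1.233 = 6.72
Deviation = 6.17 − 6.72 = -0.55 pp.

-0.55 pp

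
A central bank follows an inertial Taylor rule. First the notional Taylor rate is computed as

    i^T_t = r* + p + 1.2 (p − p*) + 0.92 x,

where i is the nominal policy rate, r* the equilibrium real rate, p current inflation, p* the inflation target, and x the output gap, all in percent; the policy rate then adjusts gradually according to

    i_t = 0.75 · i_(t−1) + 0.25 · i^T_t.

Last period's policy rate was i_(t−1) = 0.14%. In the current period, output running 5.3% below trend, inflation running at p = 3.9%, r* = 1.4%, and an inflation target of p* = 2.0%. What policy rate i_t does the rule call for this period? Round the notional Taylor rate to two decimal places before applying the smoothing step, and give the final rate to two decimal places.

Output 5.3% below potential → x = -5.3.
i^T_t = 1.4 + 3.9 + 1.2 × (3.9 − 2.0) + 0.92 × (-5.3)
   = 1.4 + 3.9 + 2.28 − 4.876 = 2.70
i_t = 0.75 × 0.14 + 0.25 × 2.70 = 0.105 + 0.675 = 0.78

0.78%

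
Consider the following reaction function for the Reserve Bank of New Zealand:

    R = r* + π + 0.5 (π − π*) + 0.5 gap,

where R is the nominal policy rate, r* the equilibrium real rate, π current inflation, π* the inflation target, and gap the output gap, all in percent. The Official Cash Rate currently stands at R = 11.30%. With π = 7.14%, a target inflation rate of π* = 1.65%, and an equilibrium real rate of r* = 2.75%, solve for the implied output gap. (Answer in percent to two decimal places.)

0.5 gap = 11.30 − 2.75 − 7.14 − 0.5 × (7.14 − 1.65) = -1.335
gap = -1.335 / 0.5 = -2.67

-2.67%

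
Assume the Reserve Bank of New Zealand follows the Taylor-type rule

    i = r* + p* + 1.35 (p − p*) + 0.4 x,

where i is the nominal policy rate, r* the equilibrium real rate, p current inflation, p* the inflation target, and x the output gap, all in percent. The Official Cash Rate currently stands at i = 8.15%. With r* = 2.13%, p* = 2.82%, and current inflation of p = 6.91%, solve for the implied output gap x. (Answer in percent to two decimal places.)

-5.80%

0.4 x = 8.15 − 2.13 − 2.82 − 1.35 × (6.91 − 2.82) = -2.3215
x = -2.3215 / 0.4 = -5.80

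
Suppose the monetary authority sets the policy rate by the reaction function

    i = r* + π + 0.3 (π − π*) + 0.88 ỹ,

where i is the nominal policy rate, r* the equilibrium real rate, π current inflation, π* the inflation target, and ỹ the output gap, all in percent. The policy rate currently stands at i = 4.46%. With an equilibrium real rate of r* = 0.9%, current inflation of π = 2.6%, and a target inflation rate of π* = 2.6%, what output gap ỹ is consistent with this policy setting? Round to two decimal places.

0.88 ỹ = 4.46 − 0.9 − 2.6 − 0.3 × (2.6 − 2.6) = 0.96
ỹ = 0.96 / 0.88 = 1.09

1.09%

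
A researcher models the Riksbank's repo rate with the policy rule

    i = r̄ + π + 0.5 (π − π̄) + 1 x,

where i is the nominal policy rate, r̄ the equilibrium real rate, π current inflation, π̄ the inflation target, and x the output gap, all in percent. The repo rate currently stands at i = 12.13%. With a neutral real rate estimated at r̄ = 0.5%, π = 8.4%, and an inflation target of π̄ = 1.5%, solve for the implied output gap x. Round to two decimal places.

1 x = 12.13 − 0.5 − 8.4 − 0.5 × (8.4 − 1.5) = -0.22
x = -0.22 / 1 = -0.22

-0.22%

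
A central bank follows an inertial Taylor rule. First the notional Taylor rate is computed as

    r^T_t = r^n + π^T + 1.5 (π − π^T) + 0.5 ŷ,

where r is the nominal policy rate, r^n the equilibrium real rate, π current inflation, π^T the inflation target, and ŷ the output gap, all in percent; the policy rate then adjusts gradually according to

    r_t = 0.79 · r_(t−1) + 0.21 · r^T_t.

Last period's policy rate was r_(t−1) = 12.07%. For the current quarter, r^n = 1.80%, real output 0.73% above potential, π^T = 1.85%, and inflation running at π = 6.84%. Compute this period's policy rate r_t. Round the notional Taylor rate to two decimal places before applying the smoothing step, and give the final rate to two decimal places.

Output 0.73% above potential → ŷ = 0.73.
r^T_t = 1.80 + 1.85 + 1.5 × (6.84 − 1.85) + 0.5 × 0.73
   = 1.80 + 1.85 + 7.485 + 0.365 = 11.50
r_t = 0.79 × 12.07 + 0.21 × 11.50 = 9.5353 + 2.415 = 11.95

11.95%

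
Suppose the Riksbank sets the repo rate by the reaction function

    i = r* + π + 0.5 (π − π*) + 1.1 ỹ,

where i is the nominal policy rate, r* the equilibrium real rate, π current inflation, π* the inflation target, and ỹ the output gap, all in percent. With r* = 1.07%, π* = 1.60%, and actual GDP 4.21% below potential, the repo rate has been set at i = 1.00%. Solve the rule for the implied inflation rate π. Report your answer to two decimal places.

Output 4.21% below potential → ỹ = -4.21.
Collecting π: i = r* + (1 + 0.5) π − 0.5 π* + 1.1 ỹ
1.5 π = 1.00 − 1.07 + 0.5 × 1.60 − 1.1 × (-4.21) = 5.361
π = 5.361 / 1.5 = 3.57

3.57%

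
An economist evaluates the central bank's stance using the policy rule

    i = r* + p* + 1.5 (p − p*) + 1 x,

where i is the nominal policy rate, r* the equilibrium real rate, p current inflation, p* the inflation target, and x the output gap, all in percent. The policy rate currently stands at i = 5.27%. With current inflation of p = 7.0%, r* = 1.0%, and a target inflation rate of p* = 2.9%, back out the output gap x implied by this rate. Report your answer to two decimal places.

1 x = 5.27 − 1.0 − 2.9 − 1.5 × (7.0 − 2.9) = -4.78
x = -4.78 / 1 = -4.78

-4.78%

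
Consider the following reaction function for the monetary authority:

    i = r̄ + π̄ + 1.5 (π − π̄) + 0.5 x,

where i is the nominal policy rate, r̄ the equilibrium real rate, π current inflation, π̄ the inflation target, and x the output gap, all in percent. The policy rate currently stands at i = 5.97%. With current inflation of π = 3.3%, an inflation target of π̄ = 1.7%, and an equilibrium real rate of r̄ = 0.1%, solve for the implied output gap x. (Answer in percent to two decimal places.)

3.54%

0.5 x = 5.97 − 0.1 − 1.7 − 1.5 × (3.3 − 1.7) = 1.77
x = 1.77 / 0.5 = 3.54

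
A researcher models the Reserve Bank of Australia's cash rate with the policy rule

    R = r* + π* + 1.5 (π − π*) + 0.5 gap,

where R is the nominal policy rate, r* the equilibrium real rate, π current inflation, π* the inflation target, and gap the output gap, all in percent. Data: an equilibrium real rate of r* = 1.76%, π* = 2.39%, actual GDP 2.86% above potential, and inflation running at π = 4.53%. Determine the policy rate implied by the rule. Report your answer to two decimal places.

Output 2.86% above potential → gap = 2.86.
R = 1.76 + 2.39 + 1.5 × (4.53 − 2.39) + 0.5 × 2.86
   = 1.76 + 2.39 + 3.21 + 1.43 = 8.79

8.79%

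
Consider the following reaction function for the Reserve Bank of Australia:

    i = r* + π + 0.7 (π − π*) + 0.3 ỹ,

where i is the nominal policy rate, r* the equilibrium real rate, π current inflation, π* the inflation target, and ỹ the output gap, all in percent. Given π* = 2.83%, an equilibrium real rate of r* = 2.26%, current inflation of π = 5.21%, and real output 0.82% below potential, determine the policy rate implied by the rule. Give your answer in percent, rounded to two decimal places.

8.89%

Output 0.82% below potential → ỹ = -0.82.
i = 2.26 + 5.21 + 0.7 × (5.21 − 2.83) + 0.3 × (-0.82)
   = 2.26 + 5.21 + 1.666 − 0.246 = 8.89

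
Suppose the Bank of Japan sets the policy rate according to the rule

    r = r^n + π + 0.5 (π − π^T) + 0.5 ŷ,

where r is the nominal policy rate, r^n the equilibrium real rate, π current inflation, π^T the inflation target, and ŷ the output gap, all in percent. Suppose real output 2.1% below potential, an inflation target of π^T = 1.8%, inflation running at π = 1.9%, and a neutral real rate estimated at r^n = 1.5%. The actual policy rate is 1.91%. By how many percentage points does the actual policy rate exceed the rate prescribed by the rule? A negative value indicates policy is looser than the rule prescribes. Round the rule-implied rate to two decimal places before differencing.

-0.49 pp

Output 2.1% below potential → ŷ = -2.1.
r = 1.5 + 1.9 + 0.5 × (1.9 − 1.8) + 0.5 × (-2.1)
   = 1.5 + 1.9 + 0.05 − 1.05 = 2.40
Deviation = 1.91 − 2.40 = -0.49 pp.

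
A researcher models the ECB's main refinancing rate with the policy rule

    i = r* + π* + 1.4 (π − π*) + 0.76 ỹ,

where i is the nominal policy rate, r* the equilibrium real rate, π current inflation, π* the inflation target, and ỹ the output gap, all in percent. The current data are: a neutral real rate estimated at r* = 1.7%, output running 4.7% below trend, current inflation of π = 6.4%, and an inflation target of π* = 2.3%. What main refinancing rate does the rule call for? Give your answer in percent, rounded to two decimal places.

Output 4.7% below potential → ỹ = -4.7.
i = 1.7 + 2.3 + 1.4 × (6.4 − 2.3) + 0.76 × (-4.7)
   = 1.7 + 2.3 + 5.74 − 3.572 = 6.17

6.17%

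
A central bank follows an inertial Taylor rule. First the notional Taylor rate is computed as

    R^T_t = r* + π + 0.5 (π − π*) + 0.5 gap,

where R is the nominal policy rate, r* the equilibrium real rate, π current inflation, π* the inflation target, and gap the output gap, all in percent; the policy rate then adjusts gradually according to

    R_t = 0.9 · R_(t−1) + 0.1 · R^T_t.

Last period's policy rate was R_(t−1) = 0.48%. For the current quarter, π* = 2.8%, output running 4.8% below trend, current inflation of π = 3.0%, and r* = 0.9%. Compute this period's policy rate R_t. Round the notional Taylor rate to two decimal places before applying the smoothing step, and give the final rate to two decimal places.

Output 4.8% below potential → gap = -4.8.
R^T_t = 0.9 + 3.0 + 0.5 × (3.0 − 2.8) + 0.5 × (-4.8)
   = 0.9 + 3 + 0.1 − 2.4 = 1.60
R_t = 0.9 × 0.48 + 0.1 × 1.60 = 0.432 + 0.16 = 0.59

0.59%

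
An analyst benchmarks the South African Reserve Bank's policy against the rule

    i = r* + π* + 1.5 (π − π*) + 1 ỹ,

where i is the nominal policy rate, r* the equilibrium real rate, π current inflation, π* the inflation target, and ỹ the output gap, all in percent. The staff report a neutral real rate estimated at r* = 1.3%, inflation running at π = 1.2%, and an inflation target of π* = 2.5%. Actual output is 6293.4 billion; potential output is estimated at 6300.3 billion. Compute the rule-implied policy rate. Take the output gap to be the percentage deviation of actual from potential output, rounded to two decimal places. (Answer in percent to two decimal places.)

1.74%

Output gap = 100 × (6293.4 − 6300.3) / 6300.3 = -0.11%.
i = 1.30 + 2.50 + 1.5 × (1.20 − 2.50) + 1 × (-0.11)
   = 1.30 + 2.5 − 1.95 − 0.11 = 1.74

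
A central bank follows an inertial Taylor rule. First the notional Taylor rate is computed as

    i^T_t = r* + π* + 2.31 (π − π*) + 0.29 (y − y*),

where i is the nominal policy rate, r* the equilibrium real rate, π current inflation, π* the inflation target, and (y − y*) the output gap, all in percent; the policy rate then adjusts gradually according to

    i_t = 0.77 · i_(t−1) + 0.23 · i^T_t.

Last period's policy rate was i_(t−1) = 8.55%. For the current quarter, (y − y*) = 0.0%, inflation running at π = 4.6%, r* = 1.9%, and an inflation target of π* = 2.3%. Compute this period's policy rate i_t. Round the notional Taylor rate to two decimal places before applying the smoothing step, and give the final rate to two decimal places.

8.77%

i^T_t = 1.9 + 2.3 + 2.31 × (4.6 − 2.3) + 0.29 × 0.0
   = 1.9 + 2.3 + 5.313 + 0 = 9.51
i_t = 0.77 × 8.55 + 0.23 × 9.51 = 6.5835 + 2.1873 = 8.77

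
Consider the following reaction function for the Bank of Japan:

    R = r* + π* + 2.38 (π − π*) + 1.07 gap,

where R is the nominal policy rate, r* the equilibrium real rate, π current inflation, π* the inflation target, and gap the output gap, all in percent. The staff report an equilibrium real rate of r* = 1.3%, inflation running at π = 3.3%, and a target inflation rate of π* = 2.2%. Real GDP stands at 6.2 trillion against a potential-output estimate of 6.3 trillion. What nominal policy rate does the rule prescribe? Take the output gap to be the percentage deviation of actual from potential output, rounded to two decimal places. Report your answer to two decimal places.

Output gap = 100 × (6.2 − 6.3) / 6.3 = -1.59%.
R = 1.30 + 2.20 + 2.38 × (3.30 − 2.20) + 1.07 × (-1.59)
   = 1.30 + 2.2 + 2.618 − 1.7013 = 4.42

4.42%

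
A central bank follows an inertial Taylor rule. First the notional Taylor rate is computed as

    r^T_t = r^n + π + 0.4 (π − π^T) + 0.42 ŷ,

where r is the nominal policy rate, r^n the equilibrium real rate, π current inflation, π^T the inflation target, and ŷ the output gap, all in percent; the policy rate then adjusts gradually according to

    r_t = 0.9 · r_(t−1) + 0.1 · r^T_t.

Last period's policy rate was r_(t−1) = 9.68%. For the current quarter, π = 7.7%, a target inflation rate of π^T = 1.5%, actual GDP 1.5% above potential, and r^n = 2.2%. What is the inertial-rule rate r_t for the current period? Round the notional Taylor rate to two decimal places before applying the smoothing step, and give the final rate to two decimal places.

10.01%

Output 1.5% above potential → ŷ = 1.5.
r^T_t = 2.2 + 7.7 + 0.4 × (7.7 − 1.5) + 0.42 × 1.5
   = 2.2 + 7.7 + 2.48 + 0.63 = 13.01
r_t = 0.9 × 9.68 + 0.1 × 13.01 = 8.712 + 1.301 = 10.01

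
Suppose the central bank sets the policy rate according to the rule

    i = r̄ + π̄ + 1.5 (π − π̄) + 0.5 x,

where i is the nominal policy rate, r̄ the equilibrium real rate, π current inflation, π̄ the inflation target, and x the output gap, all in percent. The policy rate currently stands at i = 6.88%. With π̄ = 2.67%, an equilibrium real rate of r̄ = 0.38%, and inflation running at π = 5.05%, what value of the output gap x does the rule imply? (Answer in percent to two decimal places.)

0.52%

0.5 x = 6.88 − 0.38 − 2.67 − 1.5 × (5.05 − 2.67) = 0.26
x = 0.26 / 0.5 = 0.52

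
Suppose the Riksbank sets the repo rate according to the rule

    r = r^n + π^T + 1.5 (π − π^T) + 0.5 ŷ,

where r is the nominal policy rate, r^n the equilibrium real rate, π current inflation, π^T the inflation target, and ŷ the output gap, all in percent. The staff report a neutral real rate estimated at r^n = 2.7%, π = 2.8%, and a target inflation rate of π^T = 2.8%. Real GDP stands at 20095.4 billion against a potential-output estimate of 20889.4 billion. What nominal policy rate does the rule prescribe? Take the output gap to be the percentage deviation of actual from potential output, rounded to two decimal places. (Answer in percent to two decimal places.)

Output gap = 100 × (20095.4 − 20889.4) / 20889.4 = -3.80%.
r = 2.70 + 2.80 + 1.5 × (2.80 − 2.80) + 0.5 × (-3.80)
   = 2.70 + 2.8 + 0 − 1.9 = 3.60

3.60%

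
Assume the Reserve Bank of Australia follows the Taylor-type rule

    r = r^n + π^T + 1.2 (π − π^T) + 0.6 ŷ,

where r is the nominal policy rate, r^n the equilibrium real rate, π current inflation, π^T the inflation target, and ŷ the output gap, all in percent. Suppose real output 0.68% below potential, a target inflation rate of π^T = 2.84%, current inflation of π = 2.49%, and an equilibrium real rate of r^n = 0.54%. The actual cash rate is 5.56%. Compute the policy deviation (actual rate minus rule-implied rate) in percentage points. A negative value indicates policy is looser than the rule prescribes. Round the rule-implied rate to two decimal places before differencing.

Output 0.68% below potential → ŷ = -0.68.
r = 0.54 + 2.84 + 1.2 × (2.49 − 2.84) + 0.6 × (-0.68)
   = 0.54 + 2.84 − 0.42 − 0.408 = 2.55
Deviation = 5.56 − 2.55 = 3.01 pp.

3.01 pp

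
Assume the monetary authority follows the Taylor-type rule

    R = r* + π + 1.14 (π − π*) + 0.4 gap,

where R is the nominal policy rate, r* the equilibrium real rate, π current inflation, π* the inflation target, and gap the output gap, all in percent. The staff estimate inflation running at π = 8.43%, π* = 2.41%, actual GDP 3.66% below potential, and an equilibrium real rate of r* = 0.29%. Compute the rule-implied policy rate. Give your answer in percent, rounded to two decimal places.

14.12%

Output 3.66% below potential → gap = -3.66.
R = 0.29 + 8.43 + 1.14 × (8.43 − 2.41) + 0.4 × (-3.66)
   = 0.29 + 8.43 + 6.8628 − 1.464 = 14.12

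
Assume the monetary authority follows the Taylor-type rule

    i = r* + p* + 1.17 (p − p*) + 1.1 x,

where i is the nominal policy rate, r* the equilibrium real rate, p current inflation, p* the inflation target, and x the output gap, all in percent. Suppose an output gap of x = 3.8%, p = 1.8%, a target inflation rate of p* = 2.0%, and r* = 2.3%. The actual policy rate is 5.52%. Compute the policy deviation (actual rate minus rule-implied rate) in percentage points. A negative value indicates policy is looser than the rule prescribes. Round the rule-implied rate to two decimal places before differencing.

-2.73 pp

i = 2.3 + 2.0 + 1.17 × (1.8 − 2.0) + 1.1 × 3.8
   = 2.3 + 2 − 0.234 + 4.18 = 8.25
Deviation = 5.52 − 8.25 = -2.73 pp.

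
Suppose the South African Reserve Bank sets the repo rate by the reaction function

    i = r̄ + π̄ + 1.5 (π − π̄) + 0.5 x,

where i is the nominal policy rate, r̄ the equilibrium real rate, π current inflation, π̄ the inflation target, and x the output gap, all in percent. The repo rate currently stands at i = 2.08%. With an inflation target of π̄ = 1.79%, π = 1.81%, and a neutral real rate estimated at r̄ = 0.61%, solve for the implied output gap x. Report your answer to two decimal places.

0.5 x = 2.08 − 0.61 − 1.79 − 1.5 × (1.81 − 1.79) = -0.35
x = -0.35 / 0.5 = -0.70

-0.70%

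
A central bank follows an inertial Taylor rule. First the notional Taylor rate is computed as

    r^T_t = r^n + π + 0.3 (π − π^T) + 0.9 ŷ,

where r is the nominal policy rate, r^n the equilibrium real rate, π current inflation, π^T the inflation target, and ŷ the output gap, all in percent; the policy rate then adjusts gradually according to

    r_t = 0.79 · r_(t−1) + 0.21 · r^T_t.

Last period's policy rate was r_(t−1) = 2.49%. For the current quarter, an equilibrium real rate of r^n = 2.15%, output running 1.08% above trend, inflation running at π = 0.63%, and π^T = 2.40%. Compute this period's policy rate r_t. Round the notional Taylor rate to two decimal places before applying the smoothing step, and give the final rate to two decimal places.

2.64%

Output 1.08% above potential → ŷ = 1.08.
r^T_t = 2.15 + 0.63 + 0.3 × (0.63 − 2.40) + 0.9 × 1.08
   = 2.15 + 0.63 − 0.531 + 0.972 = 3.22
r_t = 0.79 × 2.49 + 0.21 × 3.22 = 1.9671 + 0.6762 = 2.64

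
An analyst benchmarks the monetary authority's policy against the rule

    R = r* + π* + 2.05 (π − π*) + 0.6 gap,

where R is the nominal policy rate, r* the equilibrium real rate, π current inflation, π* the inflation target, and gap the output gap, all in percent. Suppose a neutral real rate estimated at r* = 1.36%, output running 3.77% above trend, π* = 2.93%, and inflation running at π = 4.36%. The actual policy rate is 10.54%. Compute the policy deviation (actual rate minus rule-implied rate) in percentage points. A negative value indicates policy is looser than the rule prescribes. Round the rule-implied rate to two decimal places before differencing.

Output 3.77% above potential → gap = 3.77.
R = 1.36 + 2.93 + 2.05 × (4.36 − 2.93) + 0.6 × 3.77
   = 1.36 + 2.93 + 2.9315 + 2.262 = 9.48
Deviation = 10.54 − 9.48 = 1.06 pp.

1.06 pp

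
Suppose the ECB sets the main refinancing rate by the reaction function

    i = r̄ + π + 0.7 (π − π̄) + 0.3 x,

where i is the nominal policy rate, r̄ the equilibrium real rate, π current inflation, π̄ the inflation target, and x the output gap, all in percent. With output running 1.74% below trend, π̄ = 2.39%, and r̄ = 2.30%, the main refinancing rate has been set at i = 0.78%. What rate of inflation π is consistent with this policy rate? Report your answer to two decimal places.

0.40%

Output 1.74% below potential → x = -1.74.
Collecting π: i = r̄ + (1 + 0.7) π − 0.7 π̄ + 0.3 x
1.7 π = 0.78 − 2.30 + 0.7 × 2.39 − 0.3 × (-1.74) = 0.675
π = 0.675 / 1.7 = 0.40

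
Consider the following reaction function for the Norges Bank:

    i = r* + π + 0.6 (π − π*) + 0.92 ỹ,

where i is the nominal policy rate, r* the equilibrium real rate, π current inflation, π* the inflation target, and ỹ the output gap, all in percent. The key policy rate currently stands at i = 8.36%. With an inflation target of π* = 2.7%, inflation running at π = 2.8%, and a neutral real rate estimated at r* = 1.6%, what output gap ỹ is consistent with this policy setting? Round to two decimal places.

0.92 ỹ = 8.36 − 1.6 − 2.8 − 0.6 × (2.8 − 2.7) = 3.9
ỹ = 3.9 / 0.92 = 4.24

4.24%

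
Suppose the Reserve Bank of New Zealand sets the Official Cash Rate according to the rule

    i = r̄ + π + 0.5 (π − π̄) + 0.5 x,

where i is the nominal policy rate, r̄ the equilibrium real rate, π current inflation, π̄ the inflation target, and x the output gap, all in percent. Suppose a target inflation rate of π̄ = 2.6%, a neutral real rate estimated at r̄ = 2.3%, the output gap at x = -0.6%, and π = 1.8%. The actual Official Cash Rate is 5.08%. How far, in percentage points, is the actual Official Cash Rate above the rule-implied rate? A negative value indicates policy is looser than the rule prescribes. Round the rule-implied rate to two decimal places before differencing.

1.68 pp

i = 2.3 + 1.8 + 0.5 × (1.8 − 2.6) + 0.5 × (-0.6)
   = 2.3 + 1.8 − 0.4 − 0.3 = 3.40
Deviation = 5.08 − 3.40 = 1.68 pp.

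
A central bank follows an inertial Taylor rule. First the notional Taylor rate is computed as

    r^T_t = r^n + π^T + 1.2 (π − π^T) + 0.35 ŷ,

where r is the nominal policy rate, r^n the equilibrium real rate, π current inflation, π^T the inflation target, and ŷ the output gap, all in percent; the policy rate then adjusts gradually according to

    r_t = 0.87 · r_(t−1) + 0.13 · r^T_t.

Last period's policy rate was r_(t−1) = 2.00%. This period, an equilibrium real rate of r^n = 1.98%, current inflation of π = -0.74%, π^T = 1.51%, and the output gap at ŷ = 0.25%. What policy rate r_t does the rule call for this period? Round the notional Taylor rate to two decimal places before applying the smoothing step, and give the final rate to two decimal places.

1.85%

r^T_t = 1.98 + 1.51 + 1.2 × (-0.74 − 1.51) + 0.35 × 0.25
   = 1.98 + 1.51 − 2.7 + 0.0875 = 0.88
r_t = 0.87 × 2.00 + 0.13 × 0.88 = 1.74 + 0.1144 = 1.85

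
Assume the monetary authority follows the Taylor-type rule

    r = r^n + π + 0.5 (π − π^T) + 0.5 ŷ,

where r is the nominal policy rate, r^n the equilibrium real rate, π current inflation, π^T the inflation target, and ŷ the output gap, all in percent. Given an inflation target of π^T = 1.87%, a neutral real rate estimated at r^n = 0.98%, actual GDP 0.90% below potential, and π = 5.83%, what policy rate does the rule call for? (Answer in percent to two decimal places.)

8.34%

Output 0.90% below potential → ŷ = -0.90.
r = 0.98 + 5.83 + 0.5 × (5.83 − 1.87) + 0.5 × (-0.90)
   = 0.98 + 5.83 + 1.98 − 0.45 = 8.34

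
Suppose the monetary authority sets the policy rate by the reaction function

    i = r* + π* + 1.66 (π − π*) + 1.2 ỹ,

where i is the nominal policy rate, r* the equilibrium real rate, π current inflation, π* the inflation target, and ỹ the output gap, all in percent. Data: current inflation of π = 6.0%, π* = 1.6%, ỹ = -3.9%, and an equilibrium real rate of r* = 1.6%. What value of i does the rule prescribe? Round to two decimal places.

i = 1.6 + 1.6 + 1.66 × (6.0 − 1.6) + 1.2 × (-3.9)
   = 1.6 + 1.6 + 7.304 − 4.68 = 5.82

5.82%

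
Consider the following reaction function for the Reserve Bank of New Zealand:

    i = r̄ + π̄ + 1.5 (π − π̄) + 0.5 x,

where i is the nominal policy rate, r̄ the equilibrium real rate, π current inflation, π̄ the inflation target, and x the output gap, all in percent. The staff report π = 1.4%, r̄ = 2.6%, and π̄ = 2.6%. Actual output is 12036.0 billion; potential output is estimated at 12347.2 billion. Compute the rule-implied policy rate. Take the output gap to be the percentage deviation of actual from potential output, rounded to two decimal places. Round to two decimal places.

2.14%

Output gap = 100 × (12036.0 − 12347.2) / 12347.2 = -2.52%.
i = 2.60 + 2.60 + 1.5 × (1.40 − 2.60) + 0.5 × (-2.52)
   = 2.60 + 2.6 − 1.8 − 1.26 = 2.14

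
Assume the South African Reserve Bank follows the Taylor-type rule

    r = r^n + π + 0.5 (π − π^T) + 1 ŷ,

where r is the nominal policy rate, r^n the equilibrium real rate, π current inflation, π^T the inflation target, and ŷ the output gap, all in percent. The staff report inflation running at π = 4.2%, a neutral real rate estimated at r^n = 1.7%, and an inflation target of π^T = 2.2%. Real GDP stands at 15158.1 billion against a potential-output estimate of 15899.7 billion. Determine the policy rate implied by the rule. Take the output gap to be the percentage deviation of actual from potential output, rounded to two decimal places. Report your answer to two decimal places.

Output gap = 100 × (15158.1 − 15899.7) / 15899.7 = -4.66%.
r = 1.70 + 4.20 + 0.5 × (4.20 − 2.20) + 1 × (-4.66)
   = 1.70 + 4.2 + 1 − 4.66 = 2.24

2.24%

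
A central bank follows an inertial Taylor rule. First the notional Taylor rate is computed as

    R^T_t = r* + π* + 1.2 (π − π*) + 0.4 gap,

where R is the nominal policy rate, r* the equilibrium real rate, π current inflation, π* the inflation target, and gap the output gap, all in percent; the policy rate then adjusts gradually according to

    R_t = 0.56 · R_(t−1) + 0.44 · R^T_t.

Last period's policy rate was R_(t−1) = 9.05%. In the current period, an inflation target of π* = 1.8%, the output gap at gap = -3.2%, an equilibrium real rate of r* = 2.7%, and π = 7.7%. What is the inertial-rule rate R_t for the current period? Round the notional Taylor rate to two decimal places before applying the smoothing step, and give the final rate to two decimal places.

9.60%

R^T_t = 2.7 + 1.8 + 1.2 × (7.7 − 1.8) + 0.4 × (-3.2)
   = 2.7 + 1.8 + 7.08 − 1.28 = 10.30
R_t = 0.56 × 9.05 + 0.44 × 10.30 = 5.068 + 4.532 = 9.60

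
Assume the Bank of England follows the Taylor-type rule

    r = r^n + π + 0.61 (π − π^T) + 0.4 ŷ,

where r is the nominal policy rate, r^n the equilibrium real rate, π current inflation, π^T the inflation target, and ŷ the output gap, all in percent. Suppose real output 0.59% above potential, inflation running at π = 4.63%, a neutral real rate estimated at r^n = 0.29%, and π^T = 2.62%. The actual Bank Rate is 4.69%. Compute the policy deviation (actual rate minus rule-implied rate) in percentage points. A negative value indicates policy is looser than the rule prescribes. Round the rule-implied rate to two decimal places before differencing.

Output 0.59% above potential → ŷ = 0.59.
r = 0.29 + 4.63 + 0.61 × (4.63 − 2.62) + 0.4 × 0.59
   = 0.29 + 4.63 + 1.2261 + 0.236 = 6.38
Deviation = 4.69 − 6.38 = -1.69 pp.

-1.69 pp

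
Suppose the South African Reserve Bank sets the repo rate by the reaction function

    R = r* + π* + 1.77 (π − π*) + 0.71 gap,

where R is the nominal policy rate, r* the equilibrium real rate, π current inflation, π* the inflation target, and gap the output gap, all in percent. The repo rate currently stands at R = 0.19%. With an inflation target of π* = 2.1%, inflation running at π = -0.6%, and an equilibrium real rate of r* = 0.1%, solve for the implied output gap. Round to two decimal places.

3.90%

0.71 gap = 0.19 − 0.1 − 2.1 − 1.77 × ((-0.6) − 2.1) = 2.769
gap = 2.769 / 0.71 = 3.90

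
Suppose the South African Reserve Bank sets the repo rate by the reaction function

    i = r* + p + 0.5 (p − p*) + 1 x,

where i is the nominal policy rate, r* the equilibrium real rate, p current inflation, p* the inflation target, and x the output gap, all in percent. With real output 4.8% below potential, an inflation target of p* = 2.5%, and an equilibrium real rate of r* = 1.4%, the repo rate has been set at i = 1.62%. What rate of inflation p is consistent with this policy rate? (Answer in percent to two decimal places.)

4.18%

Output 4.8% below potential → x = -4.8.
Collecting p: i = r* + (1 + 0.5) p − 0.5 p* + 1 x
1.5 p = 1.62 − 1.4 + 0.5 × 2.5 − 1 × (-4.8) = 6.27
p = 6.27 / 1.5 = 4.18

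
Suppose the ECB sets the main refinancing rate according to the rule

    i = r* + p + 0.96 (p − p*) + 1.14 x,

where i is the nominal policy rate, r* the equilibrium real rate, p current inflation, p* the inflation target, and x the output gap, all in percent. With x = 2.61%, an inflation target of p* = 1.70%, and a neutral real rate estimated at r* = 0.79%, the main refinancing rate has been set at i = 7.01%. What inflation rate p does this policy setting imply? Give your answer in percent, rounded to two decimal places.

2.49%

Collecting p: i = r* + (1 + 0.96) p − 0.96 p* + 1.14 x
1.96 p = 7.01 − 0.79 + 0.96 × 1.70 − 1.14 × 2.61 = 4.8766
p = 4.8766 / 1.96 = 2.49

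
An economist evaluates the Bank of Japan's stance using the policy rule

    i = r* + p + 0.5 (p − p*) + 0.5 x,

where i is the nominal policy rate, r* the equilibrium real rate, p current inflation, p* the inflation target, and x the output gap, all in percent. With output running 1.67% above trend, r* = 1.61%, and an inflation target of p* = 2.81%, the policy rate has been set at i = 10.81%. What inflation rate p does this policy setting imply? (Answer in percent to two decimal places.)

Output 1.67% above potential → x = 1.67.
Collecting p: i = r* + (1 + 0.5) p − 0.5 p* + 0.5 x
1.5 p = 10.81 − 1.61 + 0.5 × 2.81 − 0.5 × 1.67 = 9.77
p = 9.77 / 1.5 = 6.51

6.51%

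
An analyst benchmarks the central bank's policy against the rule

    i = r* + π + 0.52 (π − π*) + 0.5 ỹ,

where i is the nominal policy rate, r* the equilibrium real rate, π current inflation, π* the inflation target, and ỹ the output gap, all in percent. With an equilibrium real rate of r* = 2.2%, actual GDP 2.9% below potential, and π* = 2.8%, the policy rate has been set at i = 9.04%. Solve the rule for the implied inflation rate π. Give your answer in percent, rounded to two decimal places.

6.41%

Output 2.9% below potential → ỹ = -2.9.
Collecting π: i = r* + (1 + 0.52) π − 0.52 π* + 0.5 ỹ
1.52 π = 9.04 − 2.2 + 0.52 × 2.8 − 0.5 × (-2.9) = 9.746
π = 9.746 / 1.52 = 6.41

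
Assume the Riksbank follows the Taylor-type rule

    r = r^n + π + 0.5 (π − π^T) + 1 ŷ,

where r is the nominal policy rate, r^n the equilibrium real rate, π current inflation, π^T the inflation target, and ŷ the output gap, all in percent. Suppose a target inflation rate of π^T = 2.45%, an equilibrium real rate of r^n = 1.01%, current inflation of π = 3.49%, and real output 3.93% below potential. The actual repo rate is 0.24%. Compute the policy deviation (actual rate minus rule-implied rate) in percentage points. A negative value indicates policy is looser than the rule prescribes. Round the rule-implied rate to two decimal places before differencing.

-0.85 pp

Output 3.93% below potential → ŷ = -3.93.
r = 1.01 + 3.49 + 0.5 × (3.49 − 2.45) + 1 × (-3.93)
   = 1.01 + 3.49 + 0.52 − 3.93 = 1.09
Deviation = 0.24 − 1.09 = -0.85 pp.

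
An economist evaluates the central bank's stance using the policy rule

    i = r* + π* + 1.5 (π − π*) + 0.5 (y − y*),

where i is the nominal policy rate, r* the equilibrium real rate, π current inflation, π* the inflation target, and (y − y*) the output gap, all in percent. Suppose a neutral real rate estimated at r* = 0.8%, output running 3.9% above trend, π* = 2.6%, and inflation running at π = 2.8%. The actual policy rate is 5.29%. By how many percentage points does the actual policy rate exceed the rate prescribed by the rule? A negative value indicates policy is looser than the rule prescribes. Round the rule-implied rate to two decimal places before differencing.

Output 3.9% above potential → (y − y*) = 3.9.
i = 0.8 + 2.6 + 1.5 × (2.8 − 2.6) + 0.5 × 3.9
   = 0.8 + 2.6 + 0.3 + 1.95 = 5.65
Deviation = 5.29 − 5.65 = -0.36 pp.

-0.36 pp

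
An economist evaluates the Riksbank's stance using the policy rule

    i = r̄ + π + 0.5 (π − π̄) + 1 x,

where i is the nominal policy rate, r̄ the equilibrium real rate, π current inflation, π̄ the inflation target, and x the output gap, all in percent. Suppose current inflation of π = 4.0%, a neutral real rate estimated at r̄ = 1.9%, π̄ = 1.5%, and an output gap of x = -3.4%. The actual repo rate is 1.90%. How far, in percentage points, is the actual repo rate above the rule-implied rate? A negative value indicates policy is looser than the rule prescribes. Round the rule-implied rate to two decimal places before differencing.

i = 1.9 + 4.0 + 0.5 × (4.0 − 1.5) + 1 × (-3.4)
   = 1.9 + 4 + 1.25 − 3.4 = 3.75
Deviation = 1.90 − 3.75 = -1.85 pp.

-1.85 pp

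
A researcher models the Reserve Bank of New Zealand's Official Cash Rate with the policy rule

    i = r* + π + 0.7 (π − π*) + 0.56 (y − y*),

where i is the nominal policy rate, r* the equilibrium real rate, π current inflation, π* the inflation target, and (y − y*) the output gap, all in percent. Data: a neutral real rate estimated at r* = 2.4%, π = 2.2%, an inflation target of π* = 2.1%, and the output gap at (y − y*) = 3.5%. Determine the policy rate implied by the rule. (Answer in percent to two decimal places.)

i = 2.4 + 2.2 + 0.7 × (2.2 − 2.1) + 0.56 × 3.5
   = 2.4 + 2.2 + 0.07 + 1.96 = 6.63

6.63%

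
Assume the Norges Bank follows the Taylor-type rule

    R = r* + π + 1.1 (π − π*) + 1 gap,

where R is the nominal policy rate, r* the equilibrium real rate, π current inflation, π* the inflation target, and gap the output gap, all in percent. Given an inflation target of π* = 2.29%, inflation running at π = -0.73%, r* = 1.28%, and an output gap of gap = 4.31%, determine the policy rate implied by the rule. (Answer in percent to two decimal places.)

R = 1.28 + (-0.73) + 1.1 × (-0.73 − 2.29) + 1 × 4.31
   = 1.28 − 0.73 − 3.322 + 4.31 = 1.54

1.54%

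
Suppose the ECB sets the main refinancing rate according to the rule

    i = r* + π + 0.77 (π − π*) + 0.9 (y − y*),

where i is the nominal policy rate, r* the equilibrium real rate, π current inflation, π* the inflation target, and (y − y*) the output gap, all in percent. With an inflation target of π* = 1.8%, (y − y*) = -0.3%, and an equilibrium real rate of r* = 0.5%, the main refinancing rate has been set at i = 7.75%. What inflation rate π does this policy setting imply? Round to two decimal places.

Collecting π: i = r* + (1 + 0.77) π − 0.77 π* + 0.9 (y − y*)
1.77 π = 7.75 − 0.5 + 0.77 × 1.8 − 0.9 × (-0.3) = 8.906
π = 8.906 / 1.77 = 5.03

5.03%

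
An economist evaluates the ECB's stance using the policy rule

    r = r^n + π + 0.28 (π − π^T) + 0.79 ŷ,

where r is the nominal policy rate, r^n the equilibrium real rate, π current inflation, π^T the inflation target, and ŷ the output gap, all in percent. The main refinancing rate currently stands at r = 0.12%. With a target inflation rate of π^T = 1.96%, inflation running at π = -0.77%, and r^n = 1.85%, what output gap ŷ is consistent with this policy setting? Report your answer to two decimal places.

0.79 ŷ = 0.12 − 1.85 − (-0.77) − 0.28 × ((-0.77) − 1.96) = -0.1956
ŷ = -0.1956 / 0.79 = -0.25

-0.25%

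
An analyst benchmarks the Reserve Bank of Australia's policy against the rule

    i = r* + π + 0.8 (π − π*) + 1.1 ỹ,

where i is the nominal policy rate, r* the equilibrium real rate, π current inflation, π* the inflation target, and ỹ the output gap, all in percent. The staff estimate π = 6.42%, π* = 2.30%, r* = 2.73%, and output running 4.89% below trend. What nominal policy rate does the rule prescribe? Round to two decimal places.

Output 4.89% below potential → ỹ = -4.89.
i = 2.73 + 6.42 + 0.8 × (6.42 − 2.30) + 1.1 × (-4.89)
   = 2.73 + 6.42 + 3.296 − 5.379 = 7.07

7.07%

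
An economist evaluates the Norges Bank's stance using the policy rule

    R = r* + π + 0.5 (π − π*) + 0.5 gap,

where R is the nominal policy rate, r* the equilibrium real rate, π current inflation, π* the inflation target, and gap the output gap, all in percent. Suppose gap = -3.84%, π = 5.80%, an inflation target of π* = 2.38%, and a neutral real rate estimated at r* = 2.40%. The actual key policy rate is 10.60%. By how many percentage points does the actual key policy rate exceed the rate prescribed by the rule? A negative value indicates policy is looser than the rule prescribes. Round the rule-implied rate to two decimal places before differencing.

2.61 pp

R = 2.40 + 5.80 + 0.5 × (5.80 − 2.38) + 0.5 × (-3.84)
   = 2.40 + 5.8 + 1.71 − 1.92 = 7.99
Deviation = 10.60 − 7.99 = 2.61 pp.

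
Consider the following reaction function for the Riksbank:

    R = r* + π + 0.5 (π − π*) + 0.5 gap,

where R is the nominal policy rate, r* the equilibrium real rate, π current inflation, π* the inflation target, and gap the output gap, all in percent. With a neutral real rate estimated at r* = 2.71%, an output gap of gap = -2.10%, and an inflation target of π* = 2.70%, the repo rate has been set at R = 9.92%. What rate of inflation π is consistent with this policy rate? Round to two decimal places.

6.41%

Collecting π: R = r* + (1 + 0.5) π − 0.5 π* + 0.5 gap
1.5 π = 9.92 − 2.71 + 0.5 × 2.70 − 0.5 × (-2.10) = 9.61
π = 9.61 / 1.5 = 6.41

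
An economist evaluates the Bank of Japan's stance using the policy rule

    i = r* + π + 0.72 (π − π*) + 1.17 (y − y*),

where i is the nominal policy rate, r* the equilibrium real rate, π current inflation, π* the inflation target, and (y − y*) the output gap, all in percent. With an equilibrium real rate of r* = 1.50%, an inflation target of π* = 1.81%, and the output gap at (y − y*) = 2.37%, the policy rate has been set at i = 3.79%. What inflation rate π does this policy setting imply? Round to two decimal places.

Collecting π: i = r* + (1 + 0.72) π − 0.72 π* + 1.17 (y − y*)
1.72 π = 3.79 − 1.50 + 0.72 × 1.81 − 1.17 × 2.37 = 0.8203
π = 0.8203 / 1.72 = 0.48

0.48%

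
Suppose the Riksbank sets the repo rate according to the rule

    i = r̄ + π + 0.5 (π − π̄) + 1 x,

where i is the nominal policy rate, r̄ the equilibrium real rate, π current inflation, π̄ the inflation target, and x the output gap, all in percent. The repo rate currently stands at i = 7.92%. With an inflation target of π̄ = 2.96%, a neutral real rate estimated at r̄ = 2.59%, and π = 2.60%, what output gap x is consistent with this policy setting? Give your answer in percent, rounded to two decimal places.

1 x = 7.92 − 2.59 − 2.60 − 0.5 × (2.60 − 2.96) = 2.91
x = 2.91 / 1 = 2.91

2.91%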